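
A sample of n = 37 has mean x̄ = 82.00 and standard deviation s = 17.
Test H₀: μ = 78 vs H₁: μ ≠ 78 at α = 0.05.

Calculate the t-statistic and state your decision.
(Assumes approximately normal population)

Answer: t = 1.4312, fail to reject H₀

Derivation:
df = n - 1 = 36
SE = s/√n = 17/√37 = 2.7948
t = (x̄ - μ₀)/SE = (82.00 - 78)/2.7948 = 1.4312
Critical value: t_{0.025,36} = ±2.028
p-value ≈ 0.1610
Decision: fail to reject H₀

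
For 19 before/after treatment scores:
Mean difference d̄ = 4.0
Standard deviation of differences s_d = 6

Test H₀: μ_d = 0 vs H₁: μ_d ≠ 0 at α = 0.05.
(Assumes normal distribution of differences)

df = n - 1 = 18
SE = s_d/√n = 6/√19 = 1.3765
t = d̄/SE = 4.0/1.3765 = 2.9059
Critical value: t_{0.025,18} = ±2.101
p-value ≈ 0.0094
Decision: reject H₀

Answer: t = 2.9059, reject H₀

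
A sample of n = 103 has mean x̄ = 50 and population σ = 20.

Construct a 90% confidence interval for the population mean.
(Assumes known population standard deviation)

Answer: (46.7582, 53.2418)

Derivation:
Confidence level: 90%, α = 0.1
z_0.05 = 1.645
SE = σ/√n = 20/√103 = 1.9707
Margin of error = 1.645 × 1.9707 = 3.2418
CI: x̄ ± margin = 50 ± 3.2418
CI: (46.7582, 53.2418)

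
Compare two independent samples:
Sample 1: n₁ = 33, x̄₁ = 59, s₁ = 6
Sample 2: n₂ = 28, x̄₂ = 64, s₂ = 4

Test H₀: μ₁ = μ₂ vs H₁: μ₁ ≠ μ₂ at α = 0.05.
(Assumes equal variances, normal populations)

Answer: t = -3.7557, reject H₀

Derivation:
Pooled variance: s²_p = [32×6² + 27×4²]/(59) = 26.8475
s_p = 5.1815
SE = s_p×√(1/n₁ + 1/n₂) = 5.1815×√(1/33 + 1/28) = 1.3313
t = (x̄₁ - x̄₂)/SE = (59 - 64)/1.3313 = -3.7557
df = 59, t-critical = ±2.001
Decision: reject H₀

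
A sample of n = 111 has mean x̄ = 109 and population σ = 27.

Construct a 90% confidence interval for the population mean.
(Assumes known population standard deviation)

Answer: (104.7844, 113.2156)

Derivation:
Confidence level: 90%, α = 0.1
z_0.05 = 1.645
SE = σ/√n = 27/√111 = 2.5627
Margin of error = 1.645 × 2.5627 = 4.2156
CI: x̄ ± margin = 109 ± 4.2156
CI: (104.7844, 113.2156)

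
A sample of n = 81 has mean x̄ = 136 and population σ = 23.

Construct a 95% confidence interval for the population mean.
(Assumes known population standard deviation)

Answer: (130.9910, 141.0090)

Derivation:
Confidence level: 95%, α = 0.05
z_0.025 = 1.960
SE = σ/√n = 23/√81 = 2.5556
Margin of error = 1.960 × 2.5556 = 5.0090
CI: x̄ ± margin = 136 ± 5.0090
CI: (130.9910, 141.0090)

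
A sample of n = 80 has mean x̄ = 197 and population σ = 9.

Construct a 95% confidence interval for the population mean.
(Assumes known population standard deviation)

Answer: (195.0278, 198.9722)

Derivation:
Confidence level: 95%, α = 0.05
z_0.025 = 1.960
SE = σ/√n = 9/√80 = 1.0062
Margin of error = 1.960 × 1.0062 = 1.9722
CI: x̄ ± margin = 197 ± 1.9722
CI: (195.0278, 198.9722)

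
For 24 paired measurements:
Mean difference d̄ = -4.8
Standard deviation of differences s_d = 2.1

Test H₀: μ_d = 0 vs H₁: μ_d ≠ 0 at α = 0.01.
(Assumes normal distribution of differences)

Answer: t = -11.1966, reject H₀

Derivation:
df = n - 1 = 23
SE = s_d/√n = 2.1/√24 = 0.4287
t = d̄/SE = -4.8/0.4287 = -11.1966
Critical value: t_{0.005,23} = ±2.807
p-value < 0.0001
Decision: reject H₀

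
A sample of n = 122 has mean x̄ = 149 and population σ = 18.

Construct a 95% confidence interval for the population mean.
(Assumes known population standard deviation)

Confidence level: 95%, α = 0.05
z_0.025 = 1.960
SE = σ/√n = 18/√122 = 1.6296
Margin of error = 1.960 × 1.6296 = 3.1940
CI: x̄ ± margin = 149 ± 3.1940
CI: (145.8060, 152.1940)

Answer: (145.8060, 152.1940)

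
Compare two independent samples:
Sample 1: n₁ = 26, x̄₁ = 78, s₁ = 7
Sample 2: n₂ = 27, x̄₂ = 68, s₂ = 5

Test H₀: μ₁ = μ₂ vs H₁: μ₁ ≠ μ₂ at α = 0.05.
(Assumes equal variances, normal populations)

Pooled variance: s²_p = [25×7² + 26×5²]/(51) = 36.7647
s_p = 6.0634
SE = s_p×√(1/n₁ + 1/n₂) = 6.0634×√(1/26 + 1/27) = 1.6660
t = (x̄₁ - x̄₂)/SE = (78 - 68)/1.6660 = 6.0024
df = 51, t-critical = ±2.008
Decision: reject H₀

Answer: t = 6.0024, reject H₀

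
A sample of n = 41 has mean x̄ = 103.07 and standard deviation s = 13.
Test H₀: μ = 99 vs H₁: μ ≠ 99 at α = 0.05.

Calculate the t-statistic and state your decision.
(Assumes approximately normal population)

df = n - 1 = 40
SE = s/√n = 13/√41 = 2.0303
t = (x̄ - μ₀)/SE = (103.07 - 99)/2.0303 = 2.0046
Critical value: t_{0.025,40} = ±2.021
p-value ≈ 0.0518
Decision: fail to reject H₀

Answer: t = 2.0046, fail to reject H₀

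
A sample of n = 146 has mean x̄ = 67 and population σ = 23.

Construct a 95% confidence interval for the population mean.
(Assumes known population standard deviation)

Answer: (63.2691, 70.7309)

Derivation:
Confidence level: 95%, α = 0.05
z_0.025 = 1.960
SE = σ/√n = 23/√146 = 1.9035
Margin of error = 1.960 × 1.9035 = 3.7309
CI: x̄ ± margin = 67 ± 3.7309
CI: (63.2691, 70.7309)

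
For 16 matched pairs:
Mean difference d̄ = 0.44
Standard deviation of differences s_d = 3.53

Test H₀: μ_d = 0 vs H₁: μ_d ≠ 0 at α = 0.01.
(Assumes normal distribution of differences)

Answer: t = 0.4986, fail to reject H₀

Derivation:
df = n - 1 = 15
SE = s_d/√n = 3.53/√16 = 0.8825
t = d̄/SE = 0.44/0.8825 = 0.4986
Critical value: t_{0.005,15} = ±2.947
p-value ≈ 0.6253
Decision: fail to reject H₀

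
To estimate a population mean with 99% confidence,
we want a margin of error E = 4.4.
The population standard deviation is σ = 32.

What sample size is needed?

z_0.005 = 2.576
n = (z×σ/E)² = (2.576×32/4.4)²
n = 350.9832
Round up: n = 351

Answer: n = 351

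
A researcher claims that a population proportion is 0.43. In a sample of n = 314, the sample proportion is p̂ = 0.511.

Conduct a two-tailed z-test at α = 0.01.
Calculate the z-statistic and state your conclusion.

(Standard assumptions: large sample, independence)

Answer: z = 2.8992, reject H₀

Derivation:
H₀: p = 0.43, H₁: p ≠ 0.43
Standard error: SE = √(p₀(1-p₀)/n) = √(0.43×0.57/314) = 0.027939
z-statistic: z = (p̂ - p₀)/SE = (0.511 - 0.43)/0.027939 = 2.8992
Critical value: z_0.005 = ±2.576
p-value = 0.0037
Decision: reject H₀ at α = 0.01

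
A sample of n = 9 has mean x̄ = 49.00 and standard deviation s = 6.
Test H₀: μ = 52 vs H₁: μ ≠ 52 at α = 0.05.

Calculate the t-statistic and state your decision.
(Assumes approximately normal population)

Answer: t = -1.5000, fail to reject H₀

Derivation:
df = n - 1 = 8
SE = s/√n = 6/√9 = 2.0000
t = (x̄ - μ₀)/SE = (49.00 - 52)/2.0000 = -1.5000
Critical value: t_{0.025,8} = ±2.306
p-value ≈ 0.1720
Decision: fail to reject H₀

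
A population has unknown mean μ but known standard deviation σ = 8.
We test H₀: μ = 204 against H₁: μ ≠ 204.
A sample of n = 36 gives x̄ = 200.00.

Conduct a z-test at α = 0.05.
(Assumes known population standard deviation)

Answer: z = -3.0001, reject H₀

Derivation:
Standard error: SE = σ/√n = 8/√36 = 1.3333
z-statistic: z = (x̄ - μ₀)/SE = (200.00 - 204)/1.3333 = -3.0001
Critical value: ±1.960
p-value = 0.0027
Decision: reject H₀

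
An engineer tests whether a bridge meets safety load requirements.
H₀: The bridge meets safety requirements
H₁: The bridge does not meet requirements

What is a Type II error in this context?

Answer: Declaring an unsafe bridge to be safe

Derivation:
Type I error: rejecting H₀ when it is actually true (false positive).
Type II error: failing to reject H₀ when H₁ is actually true (false negative).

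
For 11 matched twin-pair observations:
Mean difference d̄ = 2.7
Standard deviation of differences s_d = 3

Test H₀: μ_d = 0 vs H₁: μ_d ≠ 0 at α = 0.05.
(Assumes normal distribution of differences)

Answer: t = 2.9851, reject H₀

Derivation:
df = n - 1 = 10
SE = s_d/√n = 3/√11 = 0.9045
t = d̄/SE = 2.7/0.9045 = 2.9851
Critical value: t_{0.025,10} = ±2.228
p-value ≈ 0.0137
Decision: reject H₀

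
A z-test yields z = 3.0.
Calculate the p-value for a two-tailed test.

For z = 3.0:
p = 2×P(Z > |3.0|) = 2×(1 - Φ(3.0)) = 0.0027

Answer: p-value ≈ 0.0027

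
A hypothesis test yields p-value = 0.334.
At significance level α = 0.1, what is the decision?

Answer: fail to reject H₀

Derivation:
Compare p-value to α:
0.334 ≥ 0.1
Decision: fail to reject H₀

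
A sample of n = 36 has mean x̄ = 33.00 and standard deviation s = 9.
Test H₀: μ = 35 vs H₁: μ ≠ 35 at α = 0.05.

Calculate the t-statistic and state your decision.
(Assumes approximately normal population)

df = n - 1 = 35
SE = s/√n = 9/√36 = 1.5000
t = (x̄ - μ₀)/SE = (33.00 - 35)/1.5000 = -1.3333
Critical value: t_{0.025,35} = ±2.030
p-value ≈ 0.1910
Decision: fail to reject H₀

Answer: t = -1.3333, fail to reject H₀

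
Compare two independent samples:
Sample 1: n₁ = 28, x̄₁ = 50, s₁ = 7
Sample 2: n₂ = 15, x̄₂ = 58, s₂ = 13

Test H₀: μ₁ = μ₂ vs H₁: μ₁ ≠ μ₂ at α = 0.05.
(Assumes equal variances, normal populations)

Pooled variance: s²_p = [27×7² + 14×13²]/(41) = 89.9756
s_p = 9.4855
SE = s_p×√(1/n₁ + 1/n₂) = 9.4855×√(1/28 + 1/15) = 3.0351
t = (x̄₁ - x̄₂)/SE = (50 - 58)/3.0351 = -2.6358
df = 41, t-critical = ±2.020
Decision: reject H₀

Answer: t = -2.6358, reject H₀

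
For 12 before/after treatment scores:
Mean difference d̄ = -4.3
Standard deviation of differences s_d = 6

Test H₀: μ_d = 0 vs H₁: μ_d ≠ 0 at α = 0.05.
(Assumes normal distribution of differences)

Answer: t = -2.4825, reject H₀

Derivation:
df = n - 1 = 11
SE = s_d/√n = 6/√12 = 1.7321
t = d̄/SE = -4.3/1.7321 = -2.4825
Critical value: t_{0.025,11} = ±2.201
p-value ≈ 0.0304
Decision: reject H₀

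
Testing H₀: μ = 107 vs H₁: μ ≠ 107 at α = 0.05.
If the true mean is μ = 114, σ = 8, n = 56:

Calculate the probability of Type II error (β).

Answer: β ≈ 0.0000

Derivation:
SE = σ/√n = 8/√56 = 1.0690
Critical values: μ₀ ± z_0.025×SE = 107 ± 1.960×1.0690
Acceptance region: (104.9048, 109.0952)
Under H₁ (μ = 114): z_high = (109.0952 - 114)/1.0690 = -4.5882, z_low = (104.9048 - 114)/1.0690 = -8.5081
β = P(not reject | H₁) = Φ(-4.5882) - Φ(-8.5081) ≈ 0.0000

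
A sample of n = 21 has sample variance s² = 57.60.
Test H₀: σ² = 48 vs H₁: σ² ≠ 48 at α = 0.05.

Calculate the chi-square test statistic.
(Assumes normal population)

df = n - 1 = 20
χ² = (n-1)s²/σ₀² = 20×57.60/48 = 24.0000
Critical values: χ²_{0.975,20} = 9.591, χ²_{0.025,20} = 34.170
Rejection region: χ² < 9.591 or χ² > 34.170
Decision: fail to reject H₀

Answer: χ² = 24.0000, fail to reject H₀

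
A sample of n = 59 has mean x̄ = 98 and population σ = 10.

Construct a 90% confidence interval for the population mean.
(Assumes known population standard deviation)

Confidence level: 90%, α = 0.1
z_0.05 = 1.645
SE = σ/√n = 10/√59 = 1.3019
Margin of error = 1.645 × 1.3019 = 2.1416
CI: x̄ ± margin = 98 ± 2.1416
CI: (95.8584, 100.1416)

Answer: (95.8584, 100.1416)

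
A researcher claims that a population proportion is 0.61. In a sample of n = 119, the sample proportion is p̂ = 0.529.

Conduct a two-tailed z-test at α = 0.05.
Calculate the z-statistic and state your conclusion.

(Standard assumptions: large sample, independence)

H₀: p = 0.61, H₁: p ≠ 0.61
Standard error: SE = √(p₀(1-p₀)/n) = √(0.61×0.39/119) = 0.044712
z-statistic: z = (p̂ - p₀)/SE = (0.529 - 0.61)/0.044712 = -1.8116
Critical value: z_0.025 = ±1.960
p-value = 0.0700
Decision: fail to reject H₀ at α = 0.05

Answer: z = -1.8116, fail to reject H₀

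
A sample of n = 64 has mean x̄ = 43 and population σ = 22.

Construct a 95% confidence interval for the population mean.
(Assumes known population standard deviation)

Answer: (37.6100, 48.3900)

Derivation:
Confidence level: 95%, α = 0.05
z_0.025 = 1.960
SE = σ/√n = 22/√64 = 2.7500
Margin of error = 1.960 × 2.7500 = 5.3900
CI: x̄ ± margin = 43 ± 5.3900
CI: (37.6100, 48.3900)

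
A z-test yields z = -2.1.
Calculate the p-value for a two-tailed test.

For z = -2.1:
p = 2×P(Z > |-2.1|) = 2×(1 - Φ(2.1)) = 0.0357

Answer: p-value ≈ 0.0357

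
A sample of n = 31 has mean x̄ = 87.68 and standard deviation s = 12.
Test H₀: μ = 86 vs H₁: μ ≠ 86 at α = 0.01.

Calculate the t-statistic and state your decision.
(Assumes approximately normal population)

Answer: t = 0.7795, fail to reject H₀

Derivation:
df = n - 1 = 30
SE = s/√n = 12/√31 = 2.1553
t = (x̄ - μ₀)/SE = (87.68 - 86)/2.1553 = 0.7795
Critical value: t_{0.005,30} = ±2.750
p-value ≈ 0.4418
Decision: fail to reject H₀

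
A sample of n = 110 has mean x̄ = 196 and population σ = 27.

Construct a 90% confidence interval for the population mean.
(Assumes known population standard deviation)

Confidence level: 90%, α = 0.1
z_0.05 = 1.645
SE = σ/√n = 27/√110 = 2.5743
Margin of error = 1.645 × 2.5743 = 4.2347
CI: x̄ ± margin = 196 ± 4.2347
CI: (191.7653, 200.2347)

Answer: (191.7653, 200.2347)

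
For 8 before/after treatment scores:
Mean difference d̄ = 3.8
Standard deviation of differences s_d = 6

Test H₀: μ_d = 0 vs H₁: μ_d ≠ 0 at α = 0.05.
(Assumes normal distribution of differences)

Answer: t = 1.7914, fail to reject H₀

Derivation:
df = n - 1 = 7
SE = s_d/√n = 6/√8 = 2.1213
t = d̄/SE = 3.8/2.1213 = 1.7914
Critical value: t_{0.025,7} = ±2.365
p-value ≈ 0.1163
Decision: fail to reject H₀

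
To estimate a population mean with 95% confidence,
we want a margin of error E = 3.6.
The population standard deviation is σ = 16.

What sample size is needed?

Answer: n = 76

Derivation:
z_0.025 = 1.960
n = (z×σ/E)² = (1.960×16/3.6)²
n = 75.8835
Round up: n = 76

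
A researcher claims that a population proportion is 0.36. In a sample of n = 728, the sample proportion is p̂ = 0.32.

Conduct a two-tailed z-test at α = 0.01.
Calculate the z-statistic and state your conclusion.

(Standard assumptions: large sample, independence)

H₀: p = 0.36, H₁: p ≠ 0.36
Standard error: SE = √(p₀(1-p₀)/n) = √(0.36×0.64/728) = 0.017790
z-statistic: z = (p̂ - p₀)/SE = (0.32 - 0.36)/0.017790 = -2.2485
Critical value: z_0.005 = ±2.576
p-value = 0.0245
Decision: fail to reject H₀ at α = 0.01

Answer: z = -2.2485, fail to reject H₀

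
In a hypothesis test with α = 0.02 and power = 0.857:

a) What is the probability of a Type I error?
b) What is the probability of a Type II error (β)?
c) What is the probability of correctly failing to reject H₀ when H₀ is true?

Answer: a) 0.02, b) 0.143, c) 0.98

Derivation:
a) Type I error probability = α = 0.02
b) Power = P(reject H₀ | H₁ true) = 1 - β = 0.857, so Type II error probability = β = 1 - Power = 0.143
c) P(fail to reject H₀ | H₀ true) = 1 - α = 0.98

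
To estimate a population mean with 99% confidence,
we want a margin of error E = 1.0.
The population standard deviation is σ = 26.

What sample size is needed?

z_0.005 = 2.576
n = (z×σ/E)² = (2.576×26/1.0)²
n = 4485.7846
Round up: n = 4486

Answer: n = 4486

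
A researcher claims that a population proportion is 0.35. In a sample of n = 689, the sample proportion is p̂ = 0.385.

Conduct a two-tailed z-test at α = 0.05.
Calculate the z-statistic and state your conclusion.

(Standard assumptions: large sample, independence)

H₀: p = 0.35, H₁: p ≠ 0.35
Standard error: SE = √(p₀(1-p₀)/n) = √(0.35×0.65/689) = 0.018171
z-statistic: z = (p̂ - p₀)/SE = (0.385 - 0.35)/0.018171 = 1.9261
Critical value: z_0.025 = ±1.960
p-value = 0.0541
Decision: fail to reject H₀ at α = 0.05

Answer: z = 1.9261, fail to reject H₀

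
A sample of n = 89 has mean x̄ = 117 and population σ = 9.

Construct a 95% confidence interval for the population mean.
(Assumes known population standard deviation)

Confidence level: 95%, α = 0.05
z_0.025 = 1.960
SE = σ/√n = 9/√89 = 0.9540
Margin of error = 1.960 × 0.9540 = 1.8698
CI: x̄ ± margin = 117 ± 1.8698
CI: (115.1302, 118.8698)

Answer: (115.1302, 118.8698)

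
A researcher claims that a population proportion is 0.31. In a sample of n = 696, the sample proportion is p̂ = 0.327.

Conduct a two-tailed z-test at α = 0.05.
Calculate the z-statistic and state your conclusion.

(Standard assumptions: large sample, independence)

Answer: z = 0.9697, fail to reject H₀

Derivation:
H₀: p = 0.31, H₁: p ≠ 0.31
Standard error: SE = √(p₀(1-p₀)/n) = √(0.31×0.69/696) = 0.017531
z-statistic: z = (p̂ - p₀)/SE = (0.327 - 0.31)/0.017531 = 0.9697
Critical value: z_0.025 = ±1.960
p-value = 0.3322
Decision: fail to reject H₀ at α = 0.05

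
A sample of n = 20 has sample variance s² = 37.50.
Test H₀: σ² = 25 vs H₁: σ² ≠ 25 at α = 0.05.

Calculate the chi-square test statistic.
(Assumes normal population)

Answer: χ² = 28.5000, fail to reject H₀

Derivation:
df = n - 1 = 19
χ² = (n-1)s²/σ₀² = 19×37.50/25 = 28.5000
Critical values: χ²_{0.975,19} = 8.907, χ²_{0.025,19} = 32.852
Rejection region: χ² < 8.907 or χ² > 32.852
Decision: fail to reject H₀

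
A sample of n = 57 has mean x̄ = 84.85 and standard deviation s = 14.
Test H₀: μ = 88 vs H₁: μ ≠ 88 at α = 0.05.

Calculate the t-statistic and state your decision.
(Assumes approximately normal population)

Answer: t = -1.6988, fail to reject H₀

Derivation:
df = n - 1 = 56
SE = s/√n = 14/√57 = 1.8543
t = (x̄ - μ₀)/SE = (84.85 - 88)/1.8543 = -1.6988
Critical value: t_{0.025,56} = ±2.003
p-value ≈ 0.0949
Decision: fail to reject H₀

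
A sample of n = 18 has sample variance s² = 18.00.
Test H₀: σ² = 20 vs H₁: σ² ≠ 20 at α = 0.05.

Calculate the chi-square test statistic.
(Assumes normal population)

Answer: χ² = 15.3000, fail to reject H₀

Derivation:
df = n - 1 = 17
χ² = (n-1)s²/σ₀² = 17×18.00/20 = 15.3000
Critical values: χ²_{0.975,17} = 7.564, χ²_{0.025,17} = 30.191
Rejection region: χ² < 7.564 or χ² > 30.191
Decision: fail to reject H₀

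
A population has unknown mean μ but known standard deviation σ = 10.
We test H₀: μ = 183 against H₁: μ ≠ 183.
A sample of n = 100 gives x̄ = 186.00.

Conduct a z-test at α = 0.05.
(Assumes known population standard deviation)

Standard error: SE = σ/√n = 10/√100 = 1.0000
z-statistic: z = (x̄ - μ₀)/SE = (186.00 - 183)/1.0000 = 3.0000
Critical value: ±1.960
p-value = 0.0027
Decision: reject H₀

Answer: z = 3.0000, reject H₀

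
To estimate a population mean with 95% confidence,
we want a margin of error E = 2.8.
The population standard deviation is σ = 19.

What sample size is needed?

z_0.025 = 1.960
n = (z×σ/E)² = (1.960×19/2.8)²
n = 176.8900
Round up: n = 177

Answer: n = 177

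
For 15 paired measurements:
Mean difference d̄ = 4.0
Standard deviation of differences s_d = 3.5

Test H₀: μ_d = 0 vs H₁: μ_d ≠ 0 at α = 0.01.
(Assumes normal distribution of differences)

df = n - 1 = 14
SE = s_d/√n = 3.5/√15 = 0.9037
t = d̄/SE = 4.0/0.9037 = 4.4262
Critical value: t_{0.005,14} = ±2.977
p-value ≈ 0.0006
Decision: reject H₀

Answer: t = 4.4262, reject H₀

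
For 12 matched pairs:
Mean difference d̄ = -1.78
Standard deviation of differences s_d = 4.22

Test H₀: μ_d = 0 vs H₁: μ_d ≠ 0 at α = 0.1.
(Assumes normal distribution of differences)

df = n - 1 = 11
SE = s_d/√n = 4.22/√12 = 1.2182
t = d̄/SE = -1.78/1.2182 = -1.4612
Critical value: t_{0.05,11} = ±1.796
p-value ≈ 0.1719
Decision: fail to reject H₀

Answer: t = -1.4612, fail to reject H₀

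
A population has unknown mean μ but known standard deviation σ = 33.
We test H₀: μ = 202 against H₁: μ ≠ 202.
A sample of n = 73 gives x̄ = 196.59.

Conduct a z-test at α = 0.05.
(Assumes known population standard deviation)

Standard error: SE = σ/√n = 33/√73 = 3.8624
z-statistic: z = (x̄ - μ₀)/SE = (196.59 - 202)/3.8624 = -1.4007
Critical value: ±1.960
p-value = 0.1613
Decision: fail to reject H₀

Answer: z = -1.4007, fail to reject H₀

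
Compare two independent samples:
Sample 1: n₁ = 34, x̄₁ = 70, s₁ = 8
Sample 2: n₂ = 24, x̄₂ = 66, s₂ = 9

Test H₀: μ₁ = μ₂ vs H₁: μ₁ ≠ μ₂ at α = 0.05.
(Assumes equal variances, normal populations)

Pooled variance: s²_p = [33×8² + 23×9²]/(56) = 70.9821
s_p = 8.4251
SE = s_p×√(1/n₁ + 1/n₂) = 8.4251×√(1/34 + 1/24) = 2.2462
t = (x̄₁ - x̄₂)/SE = (70 - 66)/2.2462 = 1.7808
df = 56, t-critical = ±2.003
Decision: fail to reject H₀

Answer: t = 1.7808, fail to reject H₀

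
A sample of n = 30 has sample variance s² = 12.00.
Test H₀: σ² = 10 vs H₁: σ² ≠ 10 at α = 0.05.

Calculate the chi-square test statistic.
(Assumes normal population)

df = n - 1 = 29
χ² = (n-1)s²/σ₀² = 29×12.00/10 = 34.8000
Critical values: χ²_{0.975,29} = 16.047, χ²_{0.025,29} = 45.722
Rejection region: χ² < 16.047 or χ² > 45.722
Decision: fail to reject H₀

Answer: χ² = 34.8000, fail to reject H₀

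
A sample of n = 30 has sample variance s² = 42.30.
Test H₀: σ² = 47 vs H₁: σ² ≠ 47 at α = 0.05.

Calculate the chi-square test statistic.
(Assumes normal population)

Answer: χ² = 26.1000, fail to reject H₀

Derivation:
df = n - 1 = 29
χ² = (n-1)s²/σ₀² = 29×42.30/47 = 26.1000
Critical values: χ²_{0.975,29} = 16.047, χ²_{0.025,29} = 45.722
Rejection region: χ² < 16.047 or χ² > 45.722
Decision: fail to reject H₀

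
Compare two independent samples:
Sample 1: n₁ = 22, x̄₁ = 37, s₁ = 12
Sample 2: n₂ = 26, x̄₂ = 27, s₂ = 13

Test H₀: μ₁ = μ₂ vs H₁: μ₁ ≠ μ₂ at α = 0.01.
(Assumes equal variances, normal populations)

Answer: t = 2.7499, reject H₀

Derivation:
Pooled variance: s²_p = [21×12² + 25×13²]/(46) = 157.5870
s_p = 12.5534
SE = s_p×√(1/n₁ + 1/n₂) = 12.5534×√(1/22 + 1/26) = 3.6365
t = (x̄₁ - x̄₂)/SE = (37 - 27)/3.6365 = 2.7499
df = 46, t-critical = ±2.687
Decision: reject H₀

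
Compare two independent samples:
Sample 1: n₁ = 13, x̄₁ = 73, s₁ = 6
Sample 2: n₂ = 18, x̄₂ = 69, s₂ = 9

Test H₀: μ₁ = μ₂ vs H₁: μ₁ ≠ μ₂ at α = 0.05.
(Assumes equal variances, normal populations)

Answer: t = 1.3914, fail to reject H₀

Derivation:
Pooled variance: s²_p = [12×6² + 17×9²]/(29) = 62.3793
s_p = 7.8981
SE = s_p×√(1/n₁ + 1/n₂) = 7.8981×√(1/13 + 1/18) = 2.8747
t = (x̄₁ - x̄₂)/SE = (73 - 69)/2.8747 = 1.3914
df = 29, t-critical = ±2.045
Decision: fail to reject H₀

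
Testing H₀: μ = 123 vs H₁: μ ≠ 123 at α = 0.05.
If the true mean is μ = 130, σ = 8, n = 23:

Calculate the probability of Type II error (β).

Answer: β ≈ 0.0127

Derivation:
SE = σ/√n = 8/√23 = 1.6681
Critical values: μ₀ ± z_0.025×SE = 123 ± 1.960×1.6681
Acceptance region: (119.7305, 126.2695)
Under H₁ (μ = 130): z_high = (126.2695 - 130)/1.6681 = -2.2364, z_low = (119.7305 - 130)/1.6681 = -6.1564
β = P(not reject | H₁) = Φ(-2.2364) - Φ(-6.1564) ≈ 0.0127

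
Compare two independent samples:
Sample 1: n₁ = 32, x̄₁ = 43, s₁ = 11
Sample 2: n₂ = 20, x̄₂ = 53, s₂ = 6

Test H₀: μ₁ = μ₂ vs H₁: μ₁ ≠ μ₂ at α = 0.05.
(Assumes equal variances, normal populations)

Answer: t = -3.7249, reject H₀

Derivation:
Pooled variance: s²_p = [31×11² + 19×6²]/(50) = 88.7000
s_p = 9.4181
SE = s_p×√(1/n₁ + 1/n₂) = 9.4181×√(1/32 + 1/20) = 2.6846
t = (x̄₁ - x̄₂)/SE = (43 - 53)/2.6846 = -3.7249
df = 50, t-critical = ±2.009
Decision: reject H₀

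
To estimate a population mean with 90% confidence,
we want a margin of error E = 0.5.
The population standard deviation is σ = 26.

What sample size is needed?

z_0.05 = 1.645
n = (z×σ/E)² = (1.645×26/0.5)²
n = 7317.0916
Round up: n = 7318

Answer: n = 7318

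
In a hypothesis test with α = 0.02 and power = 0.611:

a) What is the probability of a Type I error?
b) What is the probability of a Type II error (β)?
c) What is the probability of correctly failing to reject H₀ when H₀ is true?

Answer: a) 0.02, b) 0.389, c) 0.98

Derivation:
a) Type I error probability = α = 0.02
b) Power = P(reject H₀ | H₁ true) = 1 - β = 0.611, so Type II error probability = β = 1 - Power = 0.389
c) P(fail to reject H₀ | H₀ true) = 1 - α = 0.98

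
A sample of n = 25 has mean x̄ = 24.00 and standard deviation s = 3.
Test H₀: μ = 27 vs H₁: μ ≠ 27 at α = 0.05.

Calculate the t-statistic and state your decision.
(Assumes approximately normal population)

Answer: t = -5.0000, reject H₀

Derivation:
df = n - 1 = 24
SE = s/√n = 3/√25 = 0.6000
t = (x̄ - μ₀)/SE = (24.00 - 27)/0.6000 = -5.0000
Critical value: t_{0.025,24} = ±2.064
p-value < 0.0001
Decision: reject H₀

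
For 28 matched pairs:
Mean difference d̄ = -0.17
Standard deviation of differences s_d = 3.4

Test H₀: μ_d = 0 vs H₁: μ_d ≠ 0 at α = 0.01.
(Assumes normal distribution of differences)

Answer: t = -0.2646, fail to reject H₀

Derivation:
df = n - 1 = 27
SE = s_d/√n = 3.4/√28 = 0.6425
t = d̄/SE = -0.17/0.6425 = -0.2646
Critical value: t_{0.005,27} = ±2.771
p-value ≈ 0.7933
Decision: fail to reject H₀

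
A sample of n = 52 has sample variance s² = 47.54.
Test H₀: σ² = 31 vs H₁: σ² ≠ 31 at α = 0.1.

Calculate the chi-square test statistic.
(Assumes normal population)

df = n - 1 = 51
χ² = (n-1)s²/σ₀² = 51×47.54/31 = 78.2110
Critical values: χ²_{0.95,51} = 35.600, χ²_{0.05,51} = 68.669
Rejection region: χ² < 35.600 or χ² > 68.669
Decision: reject H₀

Answer: χ² = 78.2110, reject H₀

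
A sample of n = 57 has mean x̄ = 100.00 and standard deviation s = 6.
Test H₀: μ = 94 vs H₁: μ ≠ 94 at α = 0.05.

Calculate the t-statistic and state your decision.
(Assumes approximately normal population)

Answer: t = 7.5500, reject H₀

Derivation:
df = n - 1 = 56
SE = s/√n = 6/√57 = 0.7947
t = (x̄ - μ₀)/SE = (100.00 - 94)/0.7947 = 7.5500
Critical value: t_{0.025,56} = ±2.003
p-value < 0.0001
Decision: reject H₀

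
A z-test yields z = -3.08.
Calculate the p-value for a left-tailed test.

Answer: p-value ≈ 0.0010

Derivation:
For z = -3.08:
p = P(Z < -3.08) = Φ(-3.08) = 0.0010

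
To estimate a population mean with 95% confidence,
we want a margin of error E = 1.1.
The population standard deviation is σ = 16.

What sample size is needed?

Answer: n = 813

Derivation:
z_0.025 = 1.960
n = (z×σ/E)² = (1.960×16/1.1)²
n = 812.7683
Round up: n = 813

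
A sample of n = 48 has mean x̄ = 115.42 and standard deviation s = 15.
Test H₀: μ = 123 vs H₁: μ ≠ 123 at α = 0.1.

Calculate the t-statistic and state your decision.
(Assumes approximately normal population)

df = n - 1 = 47
SE = s/√n = 15/√48 = 2.1651
t = (x̄ - μ₀)/SE = (115.42 - 123)/2.1651 = -3.5010
Critical value: t_{0.05,47} = ±1.678
p-value ≈ 0.0010
Decision: reject H₀

Answer: t = -3.5010, reject H₀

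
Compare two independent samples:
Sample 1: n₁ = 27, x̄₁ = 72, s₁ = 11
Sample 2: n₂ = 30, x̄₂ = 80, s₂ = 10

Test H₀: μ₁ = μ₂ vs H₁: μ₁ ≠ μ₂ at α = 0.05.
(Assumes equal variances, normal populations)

Answer: t = -2.8764, reject H₀

Derivation:
Pooled variance: s²_p = [26×11² + 29×10²]/(55) = 109.9273
s_p = 10.4846
SE = s_p×√(1/n₁ + 1/n₂) = 10.4846×√(1/27 + 1/30) = 2.7813
t = (x̄₁ - x̄₂)/SE = (72 - 80)/2.7813 = -2.8764
df = 55, t-critical = ±2.004
Decision: reject H₀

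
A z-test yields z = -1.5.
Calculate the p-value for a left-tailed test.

Answer: p-value ≈ 0.0668

Derivation:
For z = -1.5:
p = P(Z < -1.5) = Φ(-1.5) = 0.0668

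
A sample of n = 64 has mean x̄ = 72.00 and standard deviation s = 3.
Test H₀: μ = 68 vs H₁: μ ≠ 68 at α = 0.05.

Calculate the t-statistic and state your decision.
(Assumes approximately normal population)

df = n - 1 = 63
SE = s/√n = 3/√64 = 0.3750
t = (x̄ - μ₀)/SE = (72.00 - 68)/0.3750 = 10.6667
Critical value: t_{0.025,63} = ±1.998
p-value < 0.0001
Decision: reject H₀

Answer: t = 10.6667, reject H₀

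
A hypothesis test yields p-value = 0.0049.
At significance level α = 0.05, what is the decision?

Answer: reject H₀

Derivation:
Compare p-value to α:
0.0049 < 0.05
Decision: reject H₀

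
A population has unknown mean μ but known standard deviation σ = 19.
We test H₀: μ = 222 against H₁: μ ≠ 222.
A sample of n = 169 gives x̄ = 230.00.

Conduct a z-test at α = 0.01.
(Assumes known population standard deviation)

Answer: z = 5.4738, reject H₀

Derivation:
Standard error: SE = σ/√n = 19/√169 = 1.4615
z-statistic: z = (x̄ - μ₀)/SE = (230.00 - 222)/1.4615 = 5.4738
Critical value: ±2.576
p-value < 0.0001
Decision: reject H₀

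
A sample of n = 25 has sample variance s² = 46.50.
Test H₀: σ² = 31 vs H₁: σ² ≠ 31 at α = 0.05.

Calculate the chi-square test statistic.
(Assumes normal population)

df = n - 1 = 24
χ² = (n-1)s²/σ₀² = 24×46.50/31 = 36.0000
Critical values: χ²_{0.975,24} = 12.401, χ²_{0.025,24} = 39.364
Rejection region: χ² < 12.401 or χ² > 39.364
Decision: fail to reject H₀

Answer: χ² = 36.0000, fail to reject H₀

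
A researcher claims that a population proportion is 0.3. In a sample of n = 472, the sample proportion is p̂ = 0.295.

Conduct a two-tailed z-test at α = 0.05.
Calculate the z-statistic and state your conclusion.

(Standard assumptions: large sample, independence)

H₀: p = 0.3, H₁: p ≠ 0.3
Standard error: SE = √(p₀(1-p₀)/n) = √(0.3×0.7/472) = 0.021093
z-statistic: z = (p̂ - p₀)/SE = (0.295 - 0.3)/0.021093 = -0.2370
Critical value: z_0.025 = ±1.960
p-value = 0.8127
Decision: fail to reject H₀ at α = 0.05

Answer: z = -0.2370, fail to reject H₀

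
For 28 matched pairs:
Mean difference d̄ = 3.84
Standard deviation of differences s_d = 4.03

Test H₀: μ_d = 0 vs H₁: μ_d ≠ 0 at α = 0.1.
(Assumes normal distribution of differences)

df = n - 1 = 27
SE = s_d/√n = 4.03/√28 = 0.7616
t = d̄/SE = 3.84/0.7616 = 5.0420
Critical value: t_{0.05,27} = ±1.703
p-value < 0.0001
Decision: reject H₀

Answer: t = 5.0420, reject H₀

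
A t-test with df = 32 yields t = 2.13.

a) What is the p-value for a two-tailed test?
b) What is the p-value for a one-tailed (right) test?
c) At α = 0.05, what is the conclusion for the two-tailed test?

Answer: a) 0.0410, b) 0.0205, c) reject H₀

Derivation:
Using t-distribution with df = 32:
a) Two-tailed: p = 2×P(T > 2.13) = 0.0410
b) One-tailed: p = P(T > 2.13) = 0.0205
c) 0.0410 < 0.05, reject H₀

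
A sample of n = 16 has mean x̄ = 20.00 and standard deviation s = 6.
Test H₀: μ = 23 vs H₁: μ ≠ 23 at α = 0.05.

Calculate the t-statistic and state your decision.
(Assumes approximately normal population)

df = n - 1 = 15
SE = s/√n = 6/√16 = 1.5000
t = (x̄ - μ₀)/SE = (20.00 - 23)/1.5000 = -2.0000
Critical value: t_{0.025,15} = ±2.131
p-value ≈ 0.0639
Decision: fail to reject H₀

Answer: t = -2.0000, fail to reject H₀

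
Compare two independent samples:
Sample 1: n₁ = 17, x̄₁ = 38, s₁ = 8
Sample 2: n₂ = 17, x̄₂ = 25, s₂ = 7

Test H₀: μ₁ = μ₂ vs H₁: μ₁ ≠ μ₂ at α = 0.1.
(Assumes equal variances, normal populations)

Pooled variance: s²_p = [16×8² + 16×7²]/(32) = 56.5000
s_p = 7.5166
SE = s_p×√(1/n₁ + 1/n₂) = 7.5166×√(1/17 + 1/17) = 2.5782
t = (x̄₁ - x̄₂)/SE = (38 - 25)/2.5782 = 5.0423
df = 32, t-critical = ±1.694
Decision: reject H₀

Answer: t = 5.0423, reject H₀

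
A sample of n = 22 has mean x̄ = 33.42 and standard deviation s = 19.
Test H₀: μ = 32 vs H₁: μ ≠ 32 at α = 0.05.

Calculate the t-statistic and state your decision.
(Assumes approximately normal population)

Answer: t = 0.3505, fail to reject H₀

Derivation:
df = n - 1 = 21
SE = s/√n = 19/√22 = 4.0508
t = (x̄ - μ₀)/SE = (33.42 - 32)/4.0508 = 0.3505
Critical value: t_{0.025,21} = ±2.080
p-value ≈ 0.7295
Decision: fail to reject H₀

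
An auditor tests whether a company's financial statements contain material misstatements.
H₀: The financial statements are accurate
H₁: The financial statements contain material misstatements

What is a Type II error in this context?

Answer: Failing to detect material misstatements that are actually present

Derivation:
A Type I error (probability α) occurs when we reject a true H₀.
A Type II error (probability β) occurs when we fail to reject a false H₀.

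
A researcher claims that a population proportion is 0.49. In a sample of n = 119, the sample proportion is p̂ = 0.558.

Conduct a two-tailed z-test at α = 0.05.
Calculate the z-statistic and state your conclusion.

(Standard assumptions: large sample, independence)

H₀: p = 0.49, H₁: p ≠ 0.49
Standard error: SE = √(p₀(1-p₀)/n) = √(0.49×0.51/119) = 0.045826
z-statistic: z = (p̂ - p₀)/SE = (0.558 - 0.49)/0.045826 = 1.4839
Critical value: z_0.025 = ±1.960
p-value = 0.1378
Decision: fail to reject H₀ at α = 0.05

Answer: z = 1.4839, fail to reject H₀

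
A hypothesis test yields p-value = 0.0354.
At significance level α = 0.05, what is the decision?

Answer: reject H₀

Derivation:
Compare p-value to α:
0.0354 < 0.05
Decision: reject H₀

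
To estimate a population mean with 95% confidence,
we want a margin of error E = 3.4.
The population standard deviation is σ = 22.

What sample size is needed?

Answer: n = 161

Derivation:
z_0.025 = 1.960
n = (z×σ/E)² = (1.960×22/3.4)²
n = 160.8421
Round up: n = 161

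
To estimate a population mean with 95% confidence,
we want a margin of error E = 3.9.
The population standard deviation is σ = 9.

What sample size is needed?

Answer: n = 21

Derivation:
z_0.025 = 1.960
n = (z×σ/E)² = (1.960×9/3.9)²
n = 20.4582
Round up: n = 21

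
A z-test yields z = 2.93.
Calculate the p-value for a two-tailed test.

For z = 2.93:
p = 2×P(Z > |2.93|) = 2×(1 - Φ(2.93)) = 0.0034

Answer: p-value ≈ 0.0034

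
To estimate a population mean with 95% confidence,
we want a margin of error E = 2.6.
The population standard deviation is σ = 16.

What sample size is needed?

Answer: n = 146

Derivation:
z_0.025 = 1.960
n = (z×σ/E)² = (1.960×16/2.6)²
n = 145.4807
Round up: n = 146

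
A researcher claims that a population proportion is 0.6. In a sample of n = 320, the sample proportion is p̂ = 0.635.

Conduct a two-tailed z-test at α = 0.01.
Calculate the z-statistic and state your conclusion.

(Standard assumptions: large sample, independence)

Answer: z = 1.2780, fail to reject H₀

Derivation:
H₀: p = 0.6, H₁: p ≠ 0.6
Standard error: SE = √(p₀(1-p₀)/n) = √(0.6×0.4/320) = 0.027386
z-statistic: z = (p̂ - p₀)/SE = (0.635 - 0.6)/0.027386 = 1.2780
Critical value: z_0.005 = ±2.576
p-value = 0.2012
Decision: fail to reject H₀ at α = 0.01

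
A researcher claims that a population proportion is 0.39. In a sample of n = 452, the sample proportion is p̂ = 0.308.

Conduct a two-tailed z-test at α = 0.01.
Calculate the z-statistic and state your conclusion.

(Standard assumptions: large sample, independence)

Answer: z = -3.5742, reject H₀

Derivation:
H₀: p = 0.39, H₁: p ≠ 0.39
Standard error: SE = √(p₀(1-p₀)/n) = √(0.39×0.61/452) = 0.022942
z-statistic: z = (p̂ - p₀)/SE = (0.308 - 0.39)/0.022942 = -3.5742
Critical value: z_0.005 = ±2.576
p-value = 0.0004
Decision: reject H₀ at α = 0.01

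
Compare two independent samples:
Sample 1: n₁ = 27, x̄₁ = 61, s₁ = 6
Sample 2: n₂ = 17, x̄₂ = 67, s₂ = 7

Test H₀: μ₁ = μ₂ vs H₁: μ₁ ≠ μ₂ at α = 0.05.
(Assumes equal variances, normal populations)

Pooled variance: s²_p = [26×6² + 16×7²]/(42) = 40.9524
s_p = 6.3994
SE = s_p×√(1/n₁ + 1/n₂) = 6.3994×√(1/27 + 1/17) = 1.9813
t = (x̄₁ - x̄₂)/SE = (61 - 67)/1.9813 = -3.0283
df = 42, t-critical = ±2.018
Decision: reject H₀

Answer: t = -3.0283, reject H₀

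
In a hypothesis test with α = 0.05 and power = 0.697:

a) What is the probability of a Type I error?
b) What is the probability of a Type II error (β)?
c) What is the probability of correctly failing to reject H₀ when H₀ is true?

a) Type I error probability = α = 0.05
b) Power = P(reject H₀ | H₁ true) = 1 - β = 0.697, so Type II error probability = β = 1 - Power = 0.303
c) P(fail to reject H₀ | H₀ true) = 1 - α = 0.95

Answer: a) 0.05, b) 0.303, c) 0.95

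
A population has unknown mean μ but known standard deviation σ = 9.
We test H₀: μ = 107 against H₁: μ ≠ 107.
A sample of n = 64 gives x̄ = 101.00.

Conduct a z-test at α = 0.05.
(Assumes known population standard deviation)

Standard error: SE = σ/√n = 9/√64 = 1.1250
z-statistic: z = (x̄ - μ₀)/SE = (101.00 - 107)/1.1250 = -5.3333
Critical value: ±1.960
p-value < 0.0001
Decision: reject H₀

Answer: z = -5.3333, reject H₀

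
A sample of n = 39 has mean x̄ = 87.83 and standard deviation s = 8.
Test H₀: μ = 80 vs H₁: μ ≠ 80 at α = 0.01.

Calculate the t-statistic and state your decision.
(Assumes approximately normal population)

Answer: t = 6.1124, reject H₀

Derivation:
df = n - 1 = 38
SE = s/√n = 8/√39 = 1.2810
t = (x̄ - μ₀)/SE = (87.83 - 80)/1.2810 = 6.1124
Critical value: t_{0.005,38} = ±2.712
p-value < 0.0001
Decision: reject H₀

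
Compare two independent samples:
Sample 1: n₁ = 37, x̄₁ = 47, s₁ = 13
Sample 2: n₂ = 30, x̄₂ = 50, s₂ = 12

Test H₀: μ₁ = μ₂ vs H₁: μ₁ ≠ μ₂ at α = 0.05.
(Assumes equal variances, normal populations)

Pooled variance: s²_p = [36×13² + 29×12²]/(65) = 157.8462
s_p = 12.5637
SE = s_p×√(1/n₁ + 1/n₂) = 12.5637×√(1/37 + 1/30) = 3.0867
t = (x̄₁ - x̄₂)/SE = (47 - 50)/3.0867 = -0.9719
df = 65, t-critical = ±1.997
Decision: fail to reject H₀

Answer: t = -0.9719, fail to reject H₀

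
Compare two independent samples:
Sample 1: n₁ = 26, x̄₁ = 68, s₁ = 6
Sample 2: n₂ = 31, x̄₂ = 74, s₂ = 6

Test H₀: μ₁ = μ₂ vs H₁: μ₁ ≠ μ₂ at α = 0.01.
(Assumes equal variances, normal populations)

Answer: t = -3.7603, reject H₀

Derivation:
Pooled variance: s²_p = [25×6² + 30×6²]/(55) = 36.0000
s_p = 6.0000
SE = s_p×√(1/n₁ + 1/n₂) = 6.0000×√(1/26 + 1/31) = 1.5956
t = (x̄₁ - x̄₂)/SE = (68 - 74)/1.5956 = -3.7603
df = 55, t-critical = ±2.668
Decision: reject H₀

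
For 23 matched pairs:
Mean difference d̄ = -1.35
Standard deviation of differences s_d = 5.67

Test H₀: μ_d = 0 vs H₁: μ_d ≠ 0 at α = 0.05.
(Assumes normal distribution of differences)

Answer: t = -1.1418, fail to reject H₀

Derivation:
df = n - 1 = 22
SE = s_d/√n = 5.67/√23 = 1.1823
t = d̄/SE = -1.35/1.1823 = -1.1418
Critical value: t_{0.025,22} = ±2.074
p-value ≈ 0.2658
Decision: fail to reject H₀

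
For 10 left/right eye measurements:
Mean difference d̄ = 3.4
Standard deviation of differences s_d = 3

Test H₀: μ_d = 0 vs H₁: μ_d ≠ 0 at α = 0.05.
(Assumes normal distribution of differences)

Answer: t = 3.5839, reject H₀

Derivation:
df = n - 1 = 9
SE = s_d/√n = 3/√10 = 0.9487
t = d̄/SE = 3.4/0.9487 = 3.5839
Critical value: t_{0.025,9} = ±2.262
p-value ≈ 0.0059
Decision: reject H₀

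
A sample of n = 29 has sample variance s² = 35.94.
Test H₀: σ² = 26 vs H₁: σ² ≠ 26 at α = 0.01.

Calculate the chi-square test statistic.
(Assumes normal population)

df = n - 1 = 28
χ² = (n-1)s²/σ₀² = 28×35.94/26 = 38.7046
Critical values: χ²_{0.995,28} = 12.461, χ²_{0.005,28} = 50.993
Rejection region: χ² < 12.461 or χ² > 50.993
Decision: fail to reject H₀

Answer: χ² = 38.7046, fail to reject H₀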